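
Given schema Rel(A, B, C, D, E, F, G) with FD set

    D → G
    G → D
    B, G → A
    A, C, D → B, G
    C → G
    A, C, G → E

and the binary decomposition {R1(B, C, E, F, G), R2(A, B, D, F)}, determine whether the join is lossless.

Common attributes: R1 ∩ R2 = {B, F}.
No dependency enlarges {B, F}, so (B, F)⁺ = {B, F}.
The closure contains neither all of R1 = {B, C, E, F, G} nor all of R2 = {A, B, D, F}, so the common attributes are not a superkey of either fragment. The join is lossy.

No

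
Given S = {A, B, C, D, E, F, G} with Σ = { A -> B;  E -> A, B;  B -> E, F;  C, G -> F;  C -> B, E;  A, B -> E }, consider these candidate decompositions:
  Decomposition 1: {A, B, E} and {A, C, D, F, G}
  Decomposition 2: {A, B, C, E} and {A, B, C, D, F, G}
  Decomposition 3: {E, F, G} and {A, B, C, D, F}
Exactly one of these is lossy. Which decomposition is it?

Decomposition 1: common = {A}, closure = {A, B, E, F} → lossless.
Decomposition 2: common = {A, B, C}, closure = {A, B, C, E, F} → lossless.
Decomposition 3: common = {F}, closure = {F} → lossy.

Decomposition 3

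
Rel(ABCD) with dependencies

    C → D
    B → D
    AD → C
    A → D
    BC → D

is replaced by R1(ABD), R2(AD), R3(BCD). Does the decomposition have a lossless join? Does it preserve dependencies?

lossy and not dependency-preserving

Lossless test (chase): Rows 1 and 2 agree on AD; apply AD→C and equate their C entries. No row becomes fully distinguished — the join is lossy.
Dependency preservation: the restricted closure of {AD} across the fragments never reaches {C}, so AD → C cannot be enforced without a join — not preserved.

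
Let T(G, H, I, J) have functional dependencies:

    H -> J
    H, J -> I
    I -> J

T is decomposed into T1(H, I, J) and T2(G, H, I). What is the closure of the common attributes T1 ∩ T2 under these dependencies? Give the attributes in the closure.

H, I, J

T1 ∩ T2 = {H, I}.
H → J applies, adding J
Closure: {H, I, J}.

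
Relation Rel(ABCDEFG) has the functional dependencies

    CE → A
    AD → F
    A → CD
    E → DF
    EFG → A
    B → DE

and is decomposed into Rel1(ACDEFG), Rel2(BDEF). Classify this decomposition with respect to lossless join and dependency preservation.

lossy but dependency-preserving

Lossless test: (DEF)⁺ = {DEF}, which is a superkey of neither fragment — lossy.
Dependency preservation: every FD's attributes lie within a single fragment, so each can be enforced locally — preserved.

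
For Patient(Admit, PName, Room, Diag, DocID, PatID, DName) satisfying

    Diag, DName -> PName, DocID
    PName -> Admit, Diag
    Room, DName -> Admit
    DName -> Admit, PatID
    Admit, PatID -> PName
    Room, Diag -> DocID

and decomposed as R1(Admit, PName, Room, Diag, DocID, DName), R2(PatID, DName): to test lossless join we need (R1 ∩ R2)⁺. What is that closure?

Admit, PName, Diag, DocID, PatID, DName

R1 ∩ R2 = {DName}.
DName → Admit, PatID applies, adding Admit, PatID
Admit, PatID → PName applies, adding PName
PName → Admit, Diag applies, adding Diag
Diag, DName → PName, DocID applies, adding DocID
Closure: {Admit, PName, Diag, DocID, PatID, DName}.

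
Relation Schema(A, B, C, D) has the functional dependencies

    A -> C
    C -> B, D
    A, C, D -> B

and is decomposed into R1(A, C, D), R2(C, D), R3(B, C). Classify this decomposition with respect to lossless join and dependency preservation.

Lossless test (chase): Rows 1 and 2 agree on C; apply C→B, D and equate their B, D entries. Rows 1 and 3 agree on C; apply C→B, D and equate their B, D entries. Row 1 is now all distinguished symbols — the join is lossless.
Dependency preservation: C → B, D; A, C, D → B are not contained in any single fragment, but the restricted closure of each left-hand side across the fragments still reaches the right-hand side; the remaining FDs each lie inside some fragment. All dependencies are preserved.

lossless and dependency-preserving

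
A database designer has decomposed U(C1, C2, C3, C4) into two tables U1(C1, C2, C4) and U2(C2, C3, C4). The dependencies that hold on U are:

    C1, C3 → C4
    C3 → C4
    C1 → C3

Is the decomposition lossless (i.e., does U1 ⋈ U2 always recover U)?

No

Common attributes: U1 ∩ U2 = {C2, C4}.
No dependency enlarges {C2, C4}, so (C2, C4)⁺ = {C2, C4}.
The closure contains neither all of U1 = {C1, C2, C4} nor all of U2 = {C2, C3, C4}, so the common attributes are not a superkey of either fragment. The join is lossy.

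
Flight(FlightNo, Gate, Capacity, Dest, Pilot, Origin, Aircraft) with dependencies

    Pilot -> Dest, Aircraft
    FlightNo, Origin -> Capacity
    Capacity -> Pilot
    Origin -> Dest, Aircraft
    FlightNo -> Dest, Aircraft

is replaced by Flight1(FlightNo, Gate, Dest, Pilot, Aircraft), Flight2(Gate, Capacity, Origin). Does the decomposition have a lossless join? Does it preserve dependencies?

lossy and not dependency-preserving

Lossless test: (Gate)⁺ = {Gate}, which is a superkey of neither fragment — lossy.
Dependency preservation: the restricted closure of {FlightNo, Origin} across the fragments never reaches {Capacity}, so FlightNo, Origin → Capacity cannot be enforced without a join — not preserved.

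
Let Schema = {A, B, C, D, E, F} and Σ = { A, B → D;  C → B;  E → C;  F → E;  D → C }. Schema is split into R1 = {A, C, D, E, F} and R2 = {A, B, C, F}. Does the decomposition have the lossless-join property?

Yes

Common attributes: R1 ∩ R2 = {A, C, F}.
Closure of {A, C, F}: C → B applies, adding B; F → E applies, adding E; A, B → D applies, adding D. So (A, C, F)⁺ = {A, B, C, D, E, F}.
This closure contains every attribute of R1, so R1 ∩ R2 → R1. The join is lossless.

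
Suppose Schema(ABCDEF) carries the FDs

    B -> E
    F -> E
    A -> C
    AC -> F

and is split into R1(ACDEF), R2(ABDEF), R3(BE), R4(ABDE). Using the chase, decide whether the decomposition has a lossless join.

Yes

Chase test. Columns are ABCDEF; row i has aⱼ where attribute j ∈ Ri, else bᵢⱼ.
Initial tableau (one row per fragment):
  row 1: a1 b12 a3 a4 a5 a6
  row 2: a1 a2 b23 a4 a5 a6
  row 3: b31 a2 b33 b34 a5 b36
  row 4: a1 a2 b43 a4 a5 b46
Rows 1 and 2 agree on A; apply A→C and equate their C entries.
Rows 1 and 4 agree on A; apply A→C and equate their C entries.
Rows 1 and 4 agree on AC; apply AC→F and equate their F entries.
Row 2 is now all distinguished symbols — the join is lossless.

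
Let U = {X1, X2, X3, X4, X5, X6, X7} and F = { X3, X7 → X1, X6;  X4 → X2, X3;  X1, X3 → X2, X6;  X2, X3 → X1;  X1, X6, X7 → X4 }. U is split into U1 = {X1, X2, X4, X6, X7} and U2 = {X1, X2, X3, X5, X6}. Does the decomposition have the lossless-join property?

No

Common attributes: U1 ∩ U2 = {X1, X2, X6}.
No dependency enlarges {X1, X2, X6}, so (X1, X2, X6)⁺ = {X1, X2, X6}.
The closure contains neither all of U1 = {X1, X2, X4, X6, X7} nor all of U2 = {X1, X2, X3, X5, X6}, so the common attributes are not a superkey of either fragment. The join is lossy.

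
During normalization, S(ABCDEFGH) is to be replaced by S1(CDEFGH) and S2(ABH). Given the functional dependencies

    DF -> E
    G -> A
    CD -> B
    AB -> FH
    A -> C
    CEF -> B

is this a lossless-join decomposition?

No

Common attributes: S1 ∩ S2 = {H}.
No dependency enlarges {H}, so (H)⁺ = {H}.
The closure contains neither all of S1 = {CDEFGH} nor all of S2 = {ABH}, so the common attributes are not a superkey of either fragment. The join is lossy.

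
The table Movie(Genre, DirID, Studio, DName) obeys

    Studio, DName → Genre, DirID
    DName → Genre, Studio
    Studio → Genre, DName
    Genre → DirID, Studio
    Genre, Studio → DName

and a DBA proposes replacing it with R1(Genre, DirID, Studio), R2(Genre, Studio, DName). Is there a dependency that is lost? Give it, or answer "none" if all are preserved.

Studio, DName → Genre, DirID: restricted closure across fragments reaches Genre, DirID.
DName → Genre, Studio lies within R2.
Studio → Genre, DName lies within R2.
Genre → DirID, Studio lies within R1.
Genre, Studio → DName lies within R2.
Every dependency is enforceable on the fragments, so the decomposition is dependency-preserving.

none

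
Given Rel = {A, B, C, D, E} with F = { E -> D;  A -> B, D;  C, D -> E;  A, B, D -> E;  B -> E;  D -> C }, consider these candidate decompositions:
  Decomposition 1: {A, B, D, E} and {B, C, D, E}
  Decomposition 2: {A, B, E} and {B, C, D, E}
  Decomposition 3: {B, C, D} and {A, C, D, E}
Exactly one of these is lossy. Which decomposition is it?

Decomposition 1: common = {B, D, E}, closure = {B, C, D, E} → lossless.
Decomposition 2: common = {B, E}, closure = {B, C, D, E} → lossless.
Decomposition 3: common = {C, D}, closure = {C, D, E} → lossy.

Decomposition 3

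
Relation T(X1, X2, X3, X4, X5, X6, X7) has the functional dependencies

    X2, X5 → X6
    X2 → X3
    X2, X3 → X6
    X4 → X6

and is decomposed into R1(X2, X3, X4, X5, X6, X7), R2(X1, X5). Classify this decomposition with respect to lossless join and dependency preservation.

lossy but dependency-preserving

Lossless test: (X5)⁺ = {X5}, which is a superkey of neither fragment — lossy.
Dependency preservation: every FD's attributes lie within a single fragment, so each can be enforced locally — preserved.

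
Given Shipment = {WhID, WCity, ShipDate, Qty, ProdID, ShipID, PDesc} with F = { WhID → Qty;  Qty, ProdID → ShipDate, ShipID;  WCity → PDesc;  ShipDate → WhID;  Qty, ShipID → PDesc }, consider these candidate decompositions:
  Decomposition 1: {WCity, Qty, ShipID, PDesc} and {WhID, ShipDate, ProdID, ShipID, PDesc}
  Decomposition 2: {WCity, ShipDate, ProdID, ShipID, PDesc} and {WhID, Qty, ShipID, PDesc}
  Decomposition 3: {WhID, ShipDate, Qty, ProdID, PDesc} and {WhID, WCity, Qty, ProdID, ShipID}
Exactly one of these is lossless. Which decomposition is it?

Decomposition 1: common = {ShipID, PDesc}, closure = {ShipID, PDesc} → lossy.
Decomposition 2: common = {ShipID, PDesc}, closure = {ShipID, PDesc} → lossy.
Decomposition 3: common = {WhID, Qty, ProdID}, closure = {WhID, ShipDate, Qty, ProdID, ShipID, PDesc} → lossless.

Decomposition 3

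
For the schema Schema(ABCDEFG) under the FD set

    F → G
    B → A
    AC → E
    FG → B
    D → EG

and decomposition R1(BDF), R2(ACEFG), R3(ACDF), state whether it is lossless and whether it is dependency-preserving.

Lossless test (chase): Rows 1 and 2 agree on F; apply F→G and equate their G entries. Rows 1 and 3 agree on F; apply F→G and equate their G entries. Rows 2 and 3 agree on AC; apply AC→E and equate their E entries. Rows 1 and 2 agree on FG; apply FG→B and equate their B entries. Rows 1 and 3 agree on FG; apply FG→B and equate their B entries. Rows 1 and 3 agree on D; apply D→EG and equate their EG entries. Rows 1 and 2 agree on B; apply B→A and equate their A entries. Row 3 is now all distinguished symbols — the join is lossless.
Dependency preservation: the restricted closure of {B} across the fragments never reaches {A}, so B → A cannot be enforced without a join — not preserved.

lossless but not dependency-preserving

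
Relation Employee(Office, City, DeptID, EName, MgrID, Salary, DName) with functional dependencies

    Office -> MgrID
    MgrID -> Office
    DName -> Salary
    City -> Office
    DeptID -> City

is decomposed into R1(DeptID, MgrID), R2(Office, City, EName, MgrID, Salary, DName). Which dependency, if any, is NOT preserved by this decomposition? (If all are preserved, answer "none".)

Check DeptID → City: no single fragment contains all of {City, DeptID}, and the restricted closure of {DeptID} across the fragments never reaches {City}.
Office → MgrID is preserved.
MgrID → Office is preserved.
DName → Salary is preserved.
City → Office is preserved.

DeptID -> City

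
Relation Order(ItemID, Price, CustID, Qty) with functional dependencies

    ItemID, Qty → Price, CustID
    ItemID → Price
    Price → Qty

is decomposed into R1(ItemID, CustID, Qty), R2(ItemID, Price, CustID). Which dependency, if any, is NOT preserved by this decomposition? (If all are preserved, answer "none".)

Check Price → Qty: no single fragment contains all of {Price, Qty}, and the restricted closure of {Price} across the fragments never reaches {Qty}.
ItemID, Qty → Price, CustID is preserved.
ItemID → Price is preserved.

Price → Qty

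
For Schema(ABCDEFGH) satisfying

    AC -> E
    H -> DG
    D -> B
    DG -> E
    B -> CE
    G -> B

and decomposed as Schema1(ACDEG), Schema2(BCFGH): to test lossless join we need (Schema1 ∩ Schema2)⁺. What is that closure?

BCEG

Schema1 ∩ Schema2 = {CG}.
G → B applies, adding B
B → CE applies, adding E
Closure: {BCEG}.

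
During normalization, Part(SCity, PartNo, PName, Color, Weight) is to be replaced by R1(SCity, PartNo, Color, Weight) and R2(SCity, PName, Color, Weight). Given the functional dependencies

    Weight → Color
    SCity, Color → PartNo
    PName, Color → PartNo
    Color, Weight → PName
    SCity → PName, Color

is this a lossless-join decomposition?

Yes

Common attributes: R1 ∩ R2 = {SCity, Color, Weight}.
Closure of {SCity, Color, Weight}: SCity, Color → PartNo applies, adding PartNo; Color, Weight → PName applies, adding PName. So (SCity, Color, Weight)⁺ = {SCity, PartNo, PName, Color, Weight}.
This closure contains every attribute of R1, so R1 ∩ R2 → R1. The join is lossless.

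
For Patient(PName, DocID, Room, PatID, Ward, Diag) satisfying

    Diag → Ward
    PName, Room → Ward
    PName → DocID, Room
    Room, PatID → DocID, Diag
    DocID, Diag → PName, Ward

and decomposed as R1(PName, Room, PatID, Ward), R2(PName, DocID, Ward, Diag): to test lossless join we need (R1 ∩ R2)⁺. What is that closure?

R1 ∩ R2 = {PName, Ward}.
PName → DocID, Room applies, adding DocID, Room
Closure: {PName, DocID, Room, Ward}.

PName, DocID, Room, Ward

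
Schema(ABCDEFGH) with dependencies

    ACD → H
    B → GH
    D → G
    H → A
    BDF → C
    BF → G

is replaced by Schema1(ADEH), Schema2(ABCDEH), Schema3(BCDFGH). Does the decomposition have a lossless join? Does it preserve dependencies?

Lossless test (chase): Rows 2 and 3 agree on B; apply B→GH and equate their GH entries. Rows 1 and 2 agree on D; apply D→G and equate their G entries. Rows 1 and 3 agree on H; apply H→A and equate their A entries. No row becomes fully distinguished — the join is lossy.
Dependency preservation: every FD's attributes lie within a single fragment, so each can be enforced locally — preserved.

lossy but dependency-preserving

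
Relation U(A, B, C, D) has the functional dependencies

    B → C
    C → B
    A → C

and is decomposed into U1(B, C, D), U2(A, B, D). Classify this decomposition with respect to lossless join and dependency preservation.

lossless and dependency-preserving

Lossless test: (B, D)⁺ = {B, C, D}, which contains all of one fragment — lossless.
Dependency preservation: A → C is not contained in any single fragment, but the restricted closure of its left-hand side across the fragments still reaches the right-hand side; the remaining FDs each lie inside some fragment. All dependencies are preserved.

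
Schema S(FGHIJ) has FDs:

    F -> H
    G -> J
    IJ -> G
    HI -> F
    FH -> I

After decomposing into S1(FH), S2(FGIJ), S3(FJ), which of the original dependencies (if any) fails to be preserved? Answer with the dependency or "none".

HI -> F

Check HI → F: no single fragment contains all of {FHI}, and the restricted closure of {HI} across the fragments never reaches {F}.
F → H is preserved.
G → J is preserved.
IJ → G is preserved.
FH → I is preserved.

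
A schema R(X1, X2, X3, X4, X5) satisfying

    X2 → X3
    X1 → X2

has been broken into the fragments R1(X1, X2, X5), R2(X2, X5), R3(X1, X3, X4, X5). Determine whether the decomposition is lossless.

Chase test. Columns are X1, X2, X3, X4, X5; row i has aⱼ where attribute j ∈ Ri, else bᵢⱼ.
Initial tableau (one row per fragment):
  row 1: a1 a2 b13 b14 a5
  row 2: b21 a2 b23 b24 a5
  row 3: a1 b32 a3 a4 a5
Rows 1 and 2 agree on X2; apply X2→X3 and equate their X3 entries.
Rows 1 and 3 agree on X1; apply X1→X2 and equate their X2 entries.
Rows 1 and 3 agree on X2; apply X2→X3 and equate their X3 entries.
Row 3 is now all distinguished symbols — the join is lossless.

Yes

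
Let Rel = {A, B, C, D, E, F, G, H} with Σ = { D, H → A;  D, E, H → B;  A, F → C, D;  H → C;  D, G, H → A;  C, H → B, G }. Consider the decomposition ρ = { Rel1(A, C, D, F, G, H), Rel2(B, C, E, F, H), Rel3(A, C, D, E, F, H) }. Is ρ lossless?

Yes

Chase test. Columns are A, B, C, D, E, F, G, H; row i has aⱼ where attribute j ∈ Reli, else bᵢⱼ.
Initial tableau (one row per fragment):
  row 1: a1 b12 a3 a4 b15 a6 a7 a8
  row 2: b21 a2 a3 b24 a5 a6 b27 a8
  row 3: a1 b32 a3 a4 a5 a6 b37 a8
Rows 1 and 2 agree on C, H; apply C, H→B, G and equate their B, G entries.
Rows 1 and 3 agree on C, H; apply C, H→B, G and equate their B, G entries.
Row 3 is now all distinguished symbols — the join is lossless.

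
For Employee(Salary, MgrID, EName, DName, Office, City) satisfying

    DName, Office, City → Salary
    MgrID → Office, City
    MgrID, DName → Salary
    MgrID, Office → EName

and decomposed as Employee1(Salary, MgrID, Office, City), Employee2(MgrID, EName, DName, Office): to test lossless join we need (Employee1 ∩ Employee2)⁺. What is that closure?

Employee1 ∩ Employee2 = {MgrID, Office}.
MgrID → Office, City applies, adding City
MgrID, Office → EName applies, adding EName
Closure: {MgrID, EName, Office, City}.

MgrID, EName, Office, City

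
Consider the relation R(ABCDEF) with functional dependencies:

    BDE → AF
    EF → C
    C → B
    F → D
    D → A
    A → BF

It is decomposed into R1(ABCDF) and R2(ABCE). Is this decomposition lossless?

Common attributes: R1 ∩ R2 = {ABC}.
Closure of {ABC}: A → BF applies, adding F; F → D applies, adding D. So (ABC)⁺ = {ABCDF}.
This closure contains every attribute of R1, so R1 ∩ R2 → R1. The join is lossless.

Yes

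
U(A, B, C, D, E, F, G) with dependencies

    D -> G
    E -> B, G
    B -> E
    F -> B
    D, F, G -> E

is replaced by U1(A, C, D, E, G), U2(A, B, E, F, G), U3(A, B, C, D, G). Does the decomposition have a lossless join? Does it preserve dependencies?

lossy but dependency-preserving

Lossless test (chase): Rows 1 and 2 agree on E; apply E→B, G and equate their B, G entries. Rows 1 and 3 agree on B; apply B→E and equate their E entries. No row becomes fully distinguished — the join is lossy.
Dependency preservation: D, F, G → E is not contained in any single fragment, but the restricted closure of its left-hand side across the fragments still reaches the right-hand side; the remaining FDs each lie inside some fragment. All dependencies are preserved.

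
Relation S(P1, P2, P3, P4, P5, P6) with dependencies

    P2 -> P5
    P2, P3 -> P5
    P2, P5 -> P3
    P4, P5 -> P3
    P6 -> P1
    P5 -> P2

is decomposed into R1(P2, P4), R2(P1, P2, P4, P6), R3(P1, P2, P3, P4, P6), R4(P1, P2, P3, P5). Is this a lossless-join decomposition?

Yes

Chase test. Columns are P1, P2, P3, P4, P5, P6; row i has aⱼ where attribute j ∈ Ri, else bᵢⱼ.
Initial tableau (one row per fragment):
  row 1: b11 a2 b13 a4 b15 b16
  row 2: a1 a2 b23 a4 b25 a6
  row 3: a1 a2 a3 a4 b35 a6
  row 4: a1 a2 a3 b44 a5 b46
Rows 1 and 2 agree on P2; apply P2→P5 and equate their P5 entries.
Rows 1 and 3 agree on P2; apply P2→P5 and equate their P5 entries.
Rows 1 and 4 agree on P2; apply P2→P5 and equate their P5 entries.
Rows 1 and 2 agree on P2, P5; apply P2, P5→P3 and equate their P3 entries.
Rows 1 and 3 agree on P2, P5; apply P2, P5→P3 and equate their P3 entries.
Row 2 is now all distinguished symbols — the join is lossless.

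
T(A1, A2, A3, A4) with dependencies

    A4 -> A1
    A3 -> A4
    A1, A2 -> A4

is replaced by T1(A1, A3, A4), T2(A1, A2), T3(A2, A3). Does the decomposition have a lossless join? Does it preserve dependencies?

lossless but not dependency-preserving

Lossless test (chase): Rows 1 and 3 agree on A3; apply A3→A4 and equate their A4 entries. Rows 1 and 3 agree on A4; apply A4→A1 and equate their A1 entries. Rows 2 and 3 agree on A1, A2; apply A1, A2→A4 and equate their A4 entries. Row 3 is now all distinguished symbols — the join is lossless.
Dependency preservation: the restricted closure of {A1, A2} across the fragments never reaches {A4}, so A1, A2 → A4 cannot be enforced without a join — not preserved.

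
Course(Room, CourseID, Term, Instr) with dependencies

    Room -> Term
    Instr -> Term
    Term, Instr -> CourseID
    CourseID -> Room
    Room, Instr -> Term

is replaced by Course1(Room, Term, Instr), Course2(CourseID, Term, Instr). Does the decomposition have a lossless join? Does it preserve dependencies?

Lossless test: (Term, Instr)⁺ = {Room, CourseID, Term, Instr}, which contains all of one fragment — lossless.
Dependency preservation: the restricted closure of {CourseID} across the fragments never reaches {Room}, so CourseID → Room cannot be enforced without a join — not preserved.

lossless but not dependency-preserving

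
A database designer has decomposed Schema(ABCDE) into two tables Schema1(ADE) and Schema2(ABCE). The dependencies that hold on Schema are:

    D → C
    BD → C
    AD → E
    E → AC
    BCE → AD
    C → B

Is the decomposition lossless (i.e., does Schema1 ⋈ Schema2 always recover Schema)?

Common attributes: Schema1 ∩ Schema2 = {AE}.
Closure of {AE}: E → AC applies, adding C; C → B applies, adding B; BCE → AD applies, adding D. So (AE)⁺ = {ABCDE}.
This closure contains every attribute of Schema1, so Schema1 ∩ Schema2 → Schema1. The join is lossless.

Yes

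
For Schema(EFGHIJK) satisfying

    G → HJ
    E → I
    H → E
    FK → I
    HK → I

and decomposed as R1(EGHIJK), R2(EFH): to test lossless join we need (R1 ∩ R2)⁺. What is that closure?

R1 ∩ R2 = {EH}.
E → I applies, adding I
Closure: {EHI}.

EHI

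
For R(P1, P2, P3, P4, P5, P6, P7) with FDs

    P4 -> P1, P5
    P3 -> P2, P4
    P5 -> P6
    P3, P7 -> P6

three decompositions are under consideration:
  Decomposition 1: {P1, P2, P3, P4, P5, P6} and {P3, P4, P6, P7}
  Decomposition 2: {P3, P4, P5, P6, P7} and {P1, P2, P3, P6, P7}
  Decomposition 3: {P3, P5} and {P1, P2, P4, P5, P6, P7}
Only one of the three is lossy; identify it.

Decomposition 3

Decomposition 1: common = {P3, P4, P6}, closure = {P1, P2, P3, P4, P5, P6} → lossless.
Decomposition 2: common = {P3, P6, P7}, closure = {P1, P2, P3, P4, P5, P6, P7} → lossless.
Decomposition 3: common = {P5}, closure = {P5, P6} → lossy.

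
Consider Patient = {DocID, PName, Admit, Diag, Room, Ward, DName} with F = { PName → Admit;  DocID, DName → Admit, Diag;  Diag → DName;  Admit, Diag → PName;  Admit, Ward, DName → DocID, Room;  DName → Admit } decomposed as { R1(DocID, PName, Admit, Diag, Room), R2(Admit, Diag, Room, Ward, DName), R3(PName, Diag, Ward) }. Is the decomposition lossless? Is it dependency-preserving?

lossy and not dependency-preserving

Lossless test (chase): Rows 1 and 3 agree on PName; apply PName→Admit and equate their Admit entries. Rows 1 and 2 agree on Diag; apply Diag→DName and equate their DName entries. Rows 1 and 3 agree on Diag; apply Diag→DName and equate their DName entries. Rows 1 and 2 agree on Admit, Diag; apply Admit, Diag→PName and equate their PName entries. Rows 2 and 3 agree on Admit, Ward, DName; apply Admit, Ward, DName→DocID, Room and equate their DocID, Room entries. No row becomes fully distinguished — the join is lossy.
Dependency preservation: the restricted closure of {DocID, DName} across the fragments never reaches {Admit, Diag}, so DocID, DName → Admit, Diag cannot be enforced without a join — not preserved.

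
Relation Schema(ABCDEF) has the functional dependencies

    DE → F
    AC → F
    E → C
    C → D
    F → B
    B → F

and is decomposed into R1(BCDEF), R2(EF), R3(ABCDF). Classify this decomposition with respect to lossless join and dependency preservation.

lossy but dependency-preserving

Lossless test (chase): Rows 1 and 2 agree on E; apply E→C and equate their C entries. Rows 1 and 2 agree on C; apply C→D and equate their D entries. Rows 1 and 2 agree on F; apply F→B and equate their B entries. No row becomes fully distinguished — the join is lossy.
Dependency preservation: every FD's attributes lie within a single fragment, so each can be enforced locally — preserved.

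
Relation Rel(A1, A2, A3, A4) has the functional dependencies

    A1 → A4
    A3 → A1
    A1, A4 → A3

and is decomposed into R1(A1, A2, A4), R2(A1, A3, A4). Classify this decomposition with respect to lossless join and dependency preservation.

Lossless test: (A1, A4)⁺ = {A1, A3, A4}, which contains all of one fragment — lossless.
Dependency preservation: every FD's attributes lie within a single fragment, so each can be enforced locally — preserved.

lossless and dependency-preserving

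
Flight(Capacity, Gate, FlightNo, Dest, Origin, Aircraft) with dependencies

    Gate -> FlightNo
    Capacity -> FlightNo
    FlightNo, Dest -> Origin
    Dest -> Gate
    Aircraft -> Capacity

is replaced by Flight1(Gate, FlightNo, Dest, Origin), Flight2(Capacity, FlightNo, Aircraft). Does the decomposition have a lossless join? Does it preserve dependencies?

lossy but dependency-preserving

Lossless test: (FlightNo)⁺ = {FlightNo}, which is a superkey of neither fragment — lossy.
Dependency preservation: every FD's attributes lie within a single fragment, so each can be enforced locally — preserved.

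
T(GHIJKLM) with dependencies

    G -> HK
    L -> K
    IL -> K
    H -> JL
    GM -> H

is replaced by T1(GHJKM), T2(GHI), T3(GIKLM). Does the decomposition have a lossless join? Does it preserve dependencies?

lossless but not dependency-preserving

Lossless test (chase): Rows 1 and 2 agree on G; apply G→HK and equate their HK entries. Rows 1 and 3 agree on G; apply G→HK and equate their HK entries. Rows 1 and 2 agree on H; apply H→JL and equate their JL entries. Rows 1 and 3 agree on H; apply H→JL and equate their JL entries. Row 3 is now all distinguished symbols — the join is lossless.
Dependency preservation: the restricted closure of {H} across the fragments never reaches {JL}, so H → JL cannot be enforced without a join — not preserved.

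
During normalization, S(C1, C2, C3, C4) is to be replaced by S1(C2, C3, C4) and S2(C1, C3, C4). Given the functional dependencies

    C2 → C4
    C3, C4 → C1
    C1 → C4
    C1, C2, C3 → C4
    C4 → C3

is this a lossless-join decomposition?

Yes

Common attributes: S1 ∩ S2 = {C3, C4}.
Closure of {C3, C4}: C3, C4 → C1 applies, adding C1. So (C3, C4)⁺ = {C1, C3, C4}.
This closure contains every attribute of S2, so S1 ∩ S2 → S2. The join is lossless.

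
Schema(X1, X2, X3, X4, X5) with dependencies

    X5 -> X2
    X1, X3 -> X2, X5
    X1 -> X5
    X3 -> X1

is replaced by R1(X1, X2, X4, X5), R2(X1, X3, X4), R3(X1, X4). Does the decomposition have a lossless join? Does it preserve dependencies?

lossless and dependency-preserving

Lossless test (chase): Rows 1 and 2 agree on X1; apply X1→X5 and equate their X5 entries. Rows 1 and 3 agree on X1; apply X1→X5 and equate their X5 entries. Rows 1 and 2 agree on X5; apply X5→X2 and equate their X2 entries. Rows 1 and 3 agree on X5; apply X5→X2 and equate their X2 entries. Row 2 is now all distinguished symbols — the join is lossless.
Dependency preservation: X1, X3 → X2, X5 is not contained in any single fragment, but the restricted closure of its left-hand side across the fragments still reaches the right-hand side; the remaining FDs each lie inside some fragment. All dependencies are preserved.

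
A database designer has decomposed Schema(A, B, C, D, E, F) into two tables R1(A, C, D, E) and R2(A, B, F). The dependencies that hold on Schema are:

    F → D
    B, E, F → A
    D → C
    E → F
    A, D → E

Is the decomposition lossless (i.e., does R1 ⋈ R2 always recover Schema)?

No

Common attributes: R1 ∩ R2 = {A}.
No dependency enlarges {A}, so (A)⁺ = {A}.
The closure contains neither all of R1 = {A, C, D, E} nor all of R2 = {A, B, F}, so the common attributes are not a superkey of either fragment. The join is lossy.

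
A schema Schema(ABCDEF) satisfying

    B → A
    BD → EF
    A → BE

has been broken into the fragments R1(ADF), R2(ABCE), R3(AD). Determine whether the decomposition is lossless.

No

Chase test. Columns are ABCDEF; row i has aⱼ where attribute j ∈ Ri, else bᵢⱼ.
Initial tableau (one row per fragment):
  row 1: a1 b12 b13 a4 b15 a6
  row 2: a1 a2 a3 b24 a5 b26
  row 3: a1 b32 b33 a4 b35 b36
Rows 1 and 2 agree on A; apply A→BE and equate their BE entries.
Rows 1 and 3 agree on A; apply A→BE and equate their BE entries.
Rows 1 and 3 agree on BD; apply BD→EF and equate their EF entries.
No row becomes fully distinguished — the join is lossy.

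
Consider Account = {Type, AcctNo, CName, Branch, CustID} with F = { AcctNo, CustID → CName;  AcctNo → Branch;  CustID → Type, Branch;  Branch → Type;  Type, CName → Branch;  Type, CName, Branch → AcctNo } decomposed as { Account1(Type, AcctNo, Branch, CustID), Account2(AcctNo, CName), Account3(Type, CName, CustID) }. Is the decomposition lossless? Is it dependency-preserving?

lossless but not dependency-preserving

Lossless test (chase): Rows 1 and 2 agree on AcctNo; apply AcctNo→Branch and equate their Branch entries. Rows 1 and 3 agree on CustID; apply CustID→Type, Branch and equate their Type, Branch entries. Rows 1 and 2 agree on Branch; apply Branch→Type and equate their Type entries. Rows 2 and 3 agree on Type, CName, Branch; apply Type, CName, Branch→AcctNo and equate their AcctNo entries. Rows 1 and 3 agree on AcctNo, CustID; apply AcctNo, CustID→CName and equate their CName entries. Row 1 is now all distinguished symbols — the join is lossless.
Dependency preservation: the restricted closure of {AcctNo, CustID} across the fragments never reaches {CName}, so AcctNo, CustID → CName cannot be enforced without a join — not preserved.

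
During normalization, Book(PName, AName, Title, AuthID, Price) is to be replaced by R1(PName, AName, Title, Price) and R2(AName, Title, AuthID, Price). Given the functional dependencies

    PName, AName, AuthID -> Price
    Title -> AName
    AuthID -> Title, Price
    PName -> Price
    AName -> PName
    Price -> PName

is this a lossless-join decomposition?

Yes

Common attributes: R1 ∩ R2 = {AName, Title, Price}.
Closure of {AName, Title, Price}: AName → PName applies, adding PName. So (AName, Title, Price)⁺ = {PName, AName, Title, Price}.
This closure contains every attribute of R1, so R1 ∩ R2 → R1. The join is lossless.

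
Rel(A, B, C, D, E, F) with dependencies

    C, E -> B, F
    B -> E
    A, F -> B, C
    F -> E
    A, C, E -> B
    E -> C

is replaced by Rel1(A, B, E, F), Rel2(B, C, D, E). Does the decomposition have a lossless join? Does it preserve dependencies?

Lossless test: (B, E)⁺ = {B, C, E, F}, which is a superkey of neither fragment — lossy.
Dependency preservation: C, E → B, F; A, F → B, C; A, C, E → B are not contained in any single fragment, but the restricted closure of each left-hand side across the fragments still reaches the right-hand side; the remaining FDs each lie inside some fragment. All dependencies are preserved.

lossy but dependency-preserving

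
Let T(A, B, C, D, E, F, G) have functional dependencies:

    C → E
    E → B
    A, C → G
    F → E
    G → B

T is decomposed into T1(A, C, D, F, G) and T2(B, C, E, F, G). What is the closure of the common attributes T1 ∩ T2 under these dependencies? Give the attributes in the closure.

B, C, E, F, G

T1 ∩ T2 = {C, F, G}.
C → E applies, adding E
E → B applies, adding B
Closure: {B, C, E, F, G}.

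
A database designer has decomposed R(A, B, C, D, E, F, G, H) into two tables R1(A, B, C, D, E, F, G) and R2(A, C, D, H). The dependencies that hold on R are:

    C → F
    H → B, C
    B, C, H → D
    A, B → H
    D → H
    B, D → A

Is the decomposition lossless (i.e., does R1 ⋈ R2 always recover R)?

Yes

Common attributes: R1 ∩ R2 = {A, C, D}.
Closure of {A, C, D}: C → F applies, adding F; D → H applies, adding H; H → B, C applies, adding B. So (A, C, D)⁺ = {A, B, C, D, F, H}.
This closure contains every attribute of R2, so R1 ∩ R2 → R2. The join is lossless.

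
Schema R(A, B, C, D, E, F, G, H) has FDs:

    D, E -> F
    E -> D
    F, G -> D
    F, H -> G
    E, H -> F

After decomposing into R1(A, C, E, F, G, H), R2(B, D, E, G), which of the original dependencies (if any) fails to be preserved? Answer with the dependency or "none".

Check F, G → D: no single fragment contains all of {D, F, G}, and the restricted closure of {F, G} across the fragments never reaches {D}.
D, E → F is preserved.
E → D is preserved.
F, H → G is preserved.
E, H → F is preserved.

F, G -> D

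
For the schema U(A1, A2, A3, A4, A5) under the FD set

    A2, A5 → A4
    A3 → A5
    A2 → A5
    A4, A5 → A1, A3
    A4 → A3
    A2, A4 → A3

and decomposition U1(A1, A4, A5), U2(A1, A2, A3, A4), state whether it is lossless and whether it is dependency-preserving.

Lossless test: (A1, A4)⁺ = {A1, A3, A4, A5}, which contains all of one fragment — lossless.
Dependency preservation: the restricted closure of {A3} across the fragments never reaches {A5}, so A3 → A5 cannot be enforced without a join — not preserved.

lossless but not dependency-preserving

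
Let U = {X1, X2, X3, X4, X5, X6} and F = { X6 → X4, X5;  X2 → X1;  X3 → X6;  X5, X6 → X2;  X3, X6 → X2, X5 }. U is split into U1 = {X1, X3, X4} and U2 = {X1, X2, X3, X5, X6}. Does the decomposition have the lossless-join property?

Yes

Common attributes: U1 ∩ U2 = {X1, X3}.
Closure of {X1, X3}: X3 → X6 applies, adding X6; X3, X6 → X2, X5 applies, adding X2, X5; X6 → X4, X5 applies, adding X4. So (X1, X3)⁺ = {X1, X2, X3, X4, X5, X6}.
This closure contains every attribute of U1, so U1 ∩ U2 → U1. The join is lossless.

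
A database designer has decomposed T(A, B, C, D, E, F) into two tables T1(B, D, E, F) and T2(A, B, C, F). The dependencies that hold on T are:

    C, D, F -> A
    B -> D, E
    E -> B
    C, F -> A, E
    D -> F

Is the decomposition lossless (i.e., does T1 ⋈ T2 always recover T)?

Yes

Common attributes: T1 ∩ T2 = {B, F}.
Closure of {B, F}: B → D, E applies, adding D, E. So (B, F)⁺ = {B, D, E, F}.
This closure contains every attribute of T1, so T1 ∩ T2 → T1. The join is lossless.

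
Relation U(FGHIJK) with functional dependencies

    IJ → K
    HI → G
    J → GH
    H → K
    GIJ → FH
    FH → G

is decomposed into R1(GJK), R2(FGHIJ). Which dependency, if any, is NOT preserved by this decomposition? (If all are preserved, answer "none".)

Check H → K: no single fragment contains all of {HK}, and the restricted closure of {H} across the fragments never reaches {K}.
IJ → K is preserved.
HI → G is preserved.
J → GH is preserved.
GIJ → FH is preserved.
FH → G is preserved.

H → K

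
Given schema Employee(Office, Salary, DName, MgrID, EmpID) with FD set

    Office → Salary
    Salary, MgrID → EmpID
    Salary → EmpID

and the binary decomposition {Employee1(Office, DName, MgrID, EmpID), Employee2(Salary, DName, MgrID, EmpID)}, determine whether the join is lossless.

No

Common attributes: Employee1 ∩ Employee2 = {DName, MgrID, EmpID}.
No dependency enlarges {DName, MgrID, EmpID}, so (DName, MgrID, EmpID)⁺ = {DName, MgrID, EmpID}.
The closure contains neither all of Employee1 = {Office, DName, MgrID, EmpID} nor all of Employee2 = {Salary, DName, MgrID, EmpID}, so the common attributes are not a superkey of either fragment. The join is lossy.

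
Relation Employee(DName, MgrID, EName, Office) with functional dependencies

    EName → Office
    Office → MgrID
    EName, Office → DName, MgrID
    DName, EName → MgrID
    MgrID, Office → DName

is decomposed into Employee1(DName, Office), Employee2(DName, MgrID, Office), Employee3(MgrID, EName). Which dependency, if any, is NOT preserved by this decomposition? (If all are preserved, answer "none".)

Check EName → Office: no single fragment contains all of {EName, Office}, and the restricted closure of {EName} across the fragments never reaches {Office}.
Office → MgrID is preserved.
EName, Office → DName, MgrID is preserved.
DName, EName → MgrID is preserved.
MgrID, Office → DName is preserved.

EName → Office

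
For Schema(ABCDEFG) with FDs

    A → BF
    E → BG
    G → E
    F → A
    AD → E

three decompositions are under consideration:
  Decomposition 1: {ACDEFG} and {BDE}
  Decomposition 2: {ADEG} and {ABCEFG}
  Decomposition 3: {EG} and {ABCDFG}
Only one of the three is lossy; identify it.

Decomposition 1: common = {DE}, closure = {BDEG} → lossless.
Decomposition 2: common = {AEG}, closure = {ABEFG} → lossy.
Decomposition 3: common = {G}, closure = {BEG} → lossless.

Decomposition 2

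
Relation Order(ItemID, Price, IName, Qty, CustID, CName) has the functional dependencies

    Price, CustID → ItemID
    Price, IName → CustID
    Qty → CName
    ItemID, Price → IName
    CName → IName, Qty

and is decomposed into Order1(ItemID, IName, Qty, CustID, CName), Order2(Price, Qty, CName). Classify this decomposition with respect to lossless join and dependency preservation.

lossy and not dependency-preserving

Lossless test: (Qty, CName)⁺ = {IName, Qty, CName}, which is a superkey of neither fragment — lossy.
Dependency preservation: the restricted closure of {Price, CustID} across the fragments never reaches {ItemID}, so Price, CustID → ItemID cannot be enforced without a join — not preserved.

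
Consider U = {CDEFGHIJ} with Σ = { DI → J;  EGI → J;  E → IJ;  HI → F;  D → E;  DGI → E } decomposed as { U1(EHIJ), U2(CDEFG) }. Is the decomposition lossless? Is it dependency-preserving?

lossy and not dependency-preserving

Lossless test: (E)⁺ = {EIJ}, which is a superkey of neither fragment — lossy.
Dependency preservation: the restricted closure of {HI} across the fragments never reaches {F}, so HI → F cannot be enforced without a join — not preserved.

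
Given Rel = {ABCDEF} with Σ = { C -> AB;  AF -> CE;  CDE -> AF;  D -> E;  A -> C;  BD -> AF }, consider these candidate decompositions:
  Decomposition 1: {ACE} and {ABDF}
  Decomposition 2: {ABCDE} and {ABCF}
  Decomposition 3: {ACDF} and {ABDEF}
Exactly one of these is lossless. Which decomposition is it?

Decomposition 3

Decomposition 1: common = {A}, closure = {ABC} → lossy.
Decomposition 2: common = {ABC}, closure = {ABC} → lossy.
Decomposition 3: common = {ADF}, closure = {ABCDEF} → lossless.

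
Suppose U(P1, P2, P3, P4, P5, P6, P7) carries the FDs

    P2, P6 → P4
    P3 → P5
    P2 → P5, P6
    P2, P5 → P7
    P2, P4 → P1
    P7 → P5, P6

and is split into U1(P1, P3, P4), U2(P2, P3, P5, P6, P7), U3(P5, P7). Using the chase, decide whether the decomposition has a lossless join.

No

Chase test. Columns are P1, P2, P3, P4, P5, P6, P7; row i has aⱼ where attribute j ∈ Ui, else bᵢⱼ.
Initial tableau (one row per fragment):
  row 1: a1 b12 a3 a4 b15 b16 b17
  row 2: b21 a2 a3 b24 a5 a6 a7
  row 3: b31 b32 b33 b34 a5 b36 a7
Rows 1 and 2 agree on P3; apply P3→P5 and equate their P5 entries.
Rows 2 and 3 agree on P7; apply P7→P5, P6 and equate their P5, P6 entries.
No row becomes fully distinguished — the join is lossy.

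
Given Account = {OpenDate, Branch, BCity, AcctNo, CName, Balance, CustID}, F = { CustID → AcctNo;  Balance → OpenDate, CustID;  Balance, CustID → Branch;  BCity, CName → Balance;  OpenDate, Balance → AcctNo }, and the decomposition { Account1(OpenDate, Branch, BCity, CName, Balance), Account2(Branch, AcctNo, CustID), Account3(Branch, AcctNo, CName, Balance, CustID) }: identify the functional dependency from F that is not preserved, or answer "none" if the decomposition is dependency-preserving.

CustID → AcctNo lies within Account2.
Balance → OpenDate, CustID: restricted closure across fragments reaches OpenDate, CustID.
Balance, CustID → Branch lies within Account3.
BCity, CName → Balance lies within Account1.
OpenDate, Balance → AcctNo: restricted closure across fragments reaches AcctNo.
Every dependency is enforceable on the fragments, so the decomposition is dependency-preserving.

none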